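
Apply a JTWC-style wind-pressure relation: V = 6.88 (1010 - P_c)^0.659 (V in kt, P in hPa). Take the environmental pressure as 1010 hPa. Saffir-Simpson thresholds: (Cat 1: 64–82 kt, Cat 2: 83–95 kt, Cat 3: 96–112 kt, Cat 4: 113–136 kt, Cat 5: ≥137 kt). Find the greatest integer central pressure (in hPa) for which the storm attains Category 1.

980 hPa

Category 1 begins at V = 64 kt.
Required ΔP = (64/6.88)^(1/0.659) = 9.302^1.517 ≈ 29.50 hPa.
P_c ≤ 1010 − 29.50 = 980.50, so the highest integer P_c is 980 hPa.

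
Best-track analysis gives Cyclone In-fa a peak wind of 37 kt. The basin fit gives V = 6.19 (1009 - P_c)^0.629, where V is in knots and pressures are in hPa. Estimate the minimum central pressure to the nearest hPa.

992 hPa

ΔP = (V / 6.19)^(1/0.629) = (37/6.19)^1.590.
37/6.19 = 5.977; 5.977^1.590 ≈ 17.16 hPa.
P_c = 1009 − 17.16 = 991.84 ≈ 992 hPa.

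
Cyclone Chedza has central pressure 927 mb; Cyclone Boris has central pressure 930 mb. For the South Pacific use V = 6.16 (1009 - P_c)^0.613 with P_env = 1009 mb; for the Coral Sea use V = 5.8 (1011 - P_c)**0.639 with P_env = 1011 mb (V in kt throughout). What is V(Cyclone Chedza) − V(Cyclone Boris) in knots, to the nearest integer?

Cyclone Chedza: ΔP = 82; V ≈ 6.16 × 82^0.613 ≈ 91.78 kt.
Cyclone Boris: ΔP = 81; V ≈ 5.8 × 81^0.639 ≈ 96.15 kt.
Difference ≈ 91.78 − 96.15 = -4.37 → -4 kt.

-4 kt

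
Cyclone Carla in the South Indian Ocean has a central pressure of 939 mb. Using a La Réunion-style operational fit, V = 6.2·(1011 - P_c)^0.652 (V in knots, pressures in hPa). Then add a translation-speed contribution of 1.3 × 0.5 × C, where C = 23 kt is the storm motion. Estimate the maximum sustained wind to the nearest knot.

ΔP = 1011 − 939 = 72 mb.
72^0.652 ≈ 16.255.
V ≈ 6.2 × 16.255 ≈ 100.8 kt.
Translation term: 1.3 × 0.5 × 23 = 14.95 kt.
Corrected V ≈ 115.75 kt → 116 kt.

116 kt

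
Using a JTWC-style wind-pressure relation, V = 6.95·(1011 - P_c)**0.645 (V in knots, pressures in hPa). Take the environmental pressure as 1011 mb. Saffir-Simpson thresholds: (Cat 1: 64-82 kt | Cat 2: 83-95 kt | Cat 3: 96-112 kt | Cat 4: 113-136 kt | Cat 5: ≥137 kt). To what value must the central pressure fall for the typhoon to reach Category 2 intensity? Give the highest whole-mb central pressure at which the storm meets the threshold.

Category 2 begins at V = 83 kt.
Required ΔP = (83/6.95)^(1/0.645) = 11.942^1.550 ≈ 46.76 mb.
P_c ≤ 1011 − 46.76 = 964.24, so the highest integer P_c is 964 mb.

964 mb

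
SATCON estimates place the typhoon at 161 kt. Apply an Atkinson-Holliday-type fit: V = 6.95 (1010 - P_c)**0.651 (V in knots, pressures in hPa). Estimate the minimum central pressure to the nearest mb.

ΔP = (V / 6.95)^(1/0.651) = (161/6.95)^1.536.
161/6.95 = 23.165; 23.165^1.536 ≈ 124.89 mb.
P_c = 1010 − 124.89 = 885.11 ≈ 885 mb.

885 mb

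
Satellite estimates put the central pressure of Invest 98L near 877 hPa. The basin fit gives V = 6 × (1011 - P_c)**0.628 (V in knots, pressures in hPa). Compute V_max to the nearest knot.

130 kt

ΔP = 1011 − 877 = 134 hPa.
134^0.628 ≈ 21.668.
V ≈ 6 × 21.668 ≈ 130.0 kt.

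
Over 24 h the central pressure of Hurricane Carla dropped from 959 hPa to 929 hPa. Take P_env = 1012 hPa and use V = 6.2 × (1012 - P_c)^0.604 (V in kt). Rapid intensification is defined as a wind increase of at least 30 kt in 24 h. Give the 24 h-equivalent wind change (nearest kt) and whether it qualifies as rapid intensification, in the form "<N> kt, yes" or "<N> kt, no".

V₁: ΔP = 53, V ≈ 6.2 × 53^0.604 ≈ 68.21 kt.
V₂: ΔP = 83, V ≈ 6.2 × 83^0.604 ≈ 89.44 kt.
ΔV over 24 h = 21.23 kt → 24 h equivalent = 21.23 × 24/24 ≈ 21.23 kt.
21 kt < 30 kt ⇒ not rapid intensification.

21 kt, no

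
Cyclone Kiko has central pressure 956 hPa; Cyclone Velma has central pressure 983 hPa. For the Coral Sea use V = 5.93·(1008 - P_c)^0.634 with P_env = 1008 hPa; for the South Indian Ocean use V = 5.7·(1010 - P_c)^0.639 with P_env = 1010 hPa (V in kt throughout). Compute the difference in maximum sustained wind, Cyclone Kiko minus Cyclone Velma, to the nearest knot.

26 kt

Cyclone Kiko: ΔP = 52; V ≈ 5.93 × 52^0.634 ≈ 72.61 kt.
Cyclone Velma: ΔP = 27; V ≈ 5.7 × 27^0.639 ≈ 46.83 kt.
Difference ≈ 72.61 − 46.83 = 25.78 → 26 kt.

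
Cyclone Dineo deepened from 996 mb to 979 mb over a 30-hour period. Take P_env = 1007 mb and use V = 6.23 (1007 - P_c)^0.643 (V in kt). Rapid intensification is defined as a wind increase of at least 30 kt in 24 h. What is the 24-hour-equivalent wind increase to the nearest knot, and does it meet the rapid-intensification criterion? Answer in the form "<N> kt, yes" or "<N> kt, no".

19 kt, no

V₁: ΔP = 11, V ≈ 6.23 × 11^0.643 ≈ 29.11 kt.
V₂: ΔP = 28, V ≈ 6.23 × 28^0.643 ≈ 53.09 kt.
ΔV over 30 h = 23.98 kt → 24 h equivalent = 23.98 × 24/30 ≈ 19.18 kt.
19 kt < 30 kt ⇒ not rapid intensification.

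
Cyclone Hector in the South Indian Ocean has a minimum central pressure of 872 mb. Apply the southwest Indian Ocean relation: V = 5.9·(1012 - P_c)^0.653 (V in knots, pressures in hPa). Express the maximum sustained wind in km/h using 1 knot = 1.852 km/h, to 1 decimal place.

275.4 km/h

ΔP = 1012 − 872 = 140 mb.
V ≈ 5.9 × 140^0.653 = 5.9 × 25.201 ≈ 148.687 kt.
148.687 × 1.852 ≈ 275.37 km/h → 275.4 km/h.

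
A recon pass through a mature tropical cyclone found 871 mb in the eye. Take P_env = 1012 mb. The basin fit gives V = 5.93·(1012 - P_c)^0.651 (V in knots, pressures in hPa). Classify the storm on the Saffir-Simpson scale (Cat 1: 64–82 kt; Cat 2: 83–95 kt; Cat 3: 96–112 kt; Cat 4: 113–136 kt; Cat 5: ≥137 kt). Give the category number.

ΔP = 1012 − 871 = 141 mb.
V ≈ 5.93 × 141^0.651 = 5.93 × 25.07 ≈ 149 kt.
149 kt falls in the Category 5 band.

5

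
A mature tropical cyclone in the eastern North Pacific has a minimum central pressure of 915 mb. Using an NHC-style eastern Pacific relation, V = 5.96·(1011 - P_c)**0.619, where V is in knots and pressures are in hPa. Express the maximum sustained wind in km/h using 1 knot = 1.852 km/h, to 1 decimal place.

186.2 km/h

ΔP = 1011 − 915 = 96 mb.
V ≈ 5.96 × 96^0.619 = 5.96 × 16.867 ≈ 100.525 kt.
100.525 × 1.852 ≈ 186.17 km/h → 186.2 km/h.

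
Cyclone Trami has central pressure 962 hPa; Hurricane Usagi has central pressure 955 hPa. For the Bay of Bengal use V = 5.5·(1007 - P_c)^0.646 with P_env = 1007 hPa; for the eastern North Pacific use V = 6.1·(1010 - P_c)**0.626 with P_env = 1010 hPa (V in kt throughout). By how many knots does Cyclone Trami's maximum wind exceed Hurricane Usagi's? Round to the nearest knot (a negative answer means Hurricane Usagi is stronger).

-11 kt

Cyclone Trami: ΔP = 45; V ≈ 5.5 × 45^0.646 ≈ 64.32 kt.
Hurricane Usagi: ΔP = 55; V ≈ 6.1 × 55^0.626 ≈ 74.95 kt.
Difference ≈ 64.32 − 74.95 = -10.63 → -11 kt.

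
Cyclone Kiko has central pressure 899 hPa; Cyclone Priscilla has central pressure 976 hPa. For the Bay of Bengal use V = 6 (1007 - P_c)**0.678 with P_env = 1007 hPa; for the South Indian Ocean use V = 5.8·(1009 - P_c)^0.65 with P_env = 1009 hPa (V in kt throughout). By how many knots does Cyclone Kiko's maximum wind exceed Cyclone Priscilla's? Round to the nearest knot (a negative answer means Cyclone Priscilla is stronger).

87 kt

Cyclone Kiko: ΔP = 108; V ≈ 6 × 108^0.678 ≈ 143.49 kt.
Cyclone Priscilla: ΔP = 33; V ≈ 5.8 × 33^0.65 ≈ 56.29 kt.
Difference ≈ 143.49 − 56.29 = 87.20 → 87 kt.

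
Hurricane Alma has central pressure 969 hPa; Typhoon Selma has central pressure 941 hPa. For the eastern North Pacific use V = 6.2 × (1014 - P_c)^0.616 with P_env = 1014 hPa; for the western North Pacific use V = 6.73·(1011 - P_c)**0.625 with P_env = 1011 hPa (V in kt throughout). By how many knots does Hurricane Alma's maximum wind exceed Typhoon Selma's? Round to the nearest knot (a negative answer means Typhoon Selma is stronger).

-31 kt

Hurricane Alma: ΔP = 45; V ≈ 6.2 × 45^0.616 ≈ 64.68 kt.
Typhoon Selma: ΔP = 70; V ≈ 6.73 × 70^0.625 ≈ 95.76 kt.
Difference ≈ 64.68 − 95.76 = -31.08 → -31 kt.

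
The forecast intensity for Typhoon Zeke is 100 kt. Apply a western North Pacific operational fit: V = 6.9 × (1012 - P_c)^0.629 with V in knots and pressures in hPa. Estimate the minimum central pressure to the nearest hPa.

942 hPa

ΔP = (V / 6.9)^(1/0.629) = (100/6.9)^1.590.
100/6.9 = 14.493; 14.493^1.590 ≈ 70.15 hPa.
P_c = 1012 − 70.15 = 941.85 ≈ 942 hPa.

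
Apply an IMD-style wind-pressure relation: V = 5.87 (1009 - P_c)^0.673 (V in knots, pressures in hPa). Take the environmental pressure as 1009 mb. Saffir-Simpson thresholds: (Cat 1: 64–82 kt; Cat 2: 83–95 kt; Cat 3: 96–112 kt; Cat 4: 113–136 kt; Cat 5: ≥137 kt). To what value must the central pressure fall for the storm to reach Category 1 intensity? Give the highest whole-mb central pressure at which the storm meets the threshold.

Category 1 begins at V = 64 kt.
Required ΔP = (64/5.87)^(1/0.673) = 10.903^1.486 ≈ 34.81 mb.
P_c ≤ 1009 − 34.81 = 974.19, so the highest integer P_c is 974 mb.

974 mb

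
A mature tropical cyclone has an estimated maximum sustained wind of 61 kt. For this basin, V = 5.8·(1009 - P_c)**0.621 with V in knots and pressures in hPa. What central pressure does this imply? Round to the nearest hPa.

ΔP = (V / 5.8)^(1/0.621) = (61/5.8)^1.610.
61/5.8 = 10.517; 10.517^1.610 ≈ 44.22 hPa.
P_c = 1009 − 44.22 = 964.78 ≈ 965 hPa.

965 hPa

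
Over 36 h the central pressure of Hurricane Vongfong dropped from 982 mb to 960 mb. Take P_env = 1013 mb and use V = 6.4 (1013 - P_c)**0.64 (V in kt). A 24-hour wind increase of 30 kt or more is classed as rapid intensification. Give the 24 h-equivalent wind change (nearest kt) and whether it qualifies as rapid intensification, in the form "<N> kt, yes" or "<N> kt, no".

V₁: ΔP = 31, V ≈ 6.4 × 31^0.64 ≈ 57.63 kt.
V₂: ΔP = 53, V ≈ 6.4 × 53^0.64 ≈ 81.23 kt.
ΔV over 36 h = 23.60 kt → 24 h equivalent = 23.60 × 24/36 ≈ 15.73 kt.
16 kt < 30 kt ⇒ not rapid intensification.

16 kt, no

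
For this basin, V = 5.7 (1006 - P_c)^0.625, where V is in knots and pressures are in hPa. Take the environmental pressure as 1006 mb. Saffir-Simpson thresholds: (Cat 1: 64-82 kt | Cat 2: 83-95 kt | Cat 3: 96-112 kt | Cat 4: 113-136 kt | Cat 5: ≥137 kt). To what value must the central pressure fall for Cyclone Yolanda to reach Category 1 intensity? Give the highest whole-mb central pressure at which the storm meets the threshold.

958 mb

Category 1 begins at V = 64 kt.
Required ΔP = (64/5.7)^(1/0.625) = 11.228^1.600 ≈ 47.92 mb.
P_c ≤ 1006 − 47.92 = 958.08, so the highest integer P_c is 958 mb.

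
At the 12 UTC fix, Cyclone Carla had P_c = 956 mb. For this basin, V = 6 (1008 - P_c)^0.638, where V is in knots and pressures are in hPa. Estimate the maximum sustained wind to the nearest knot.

ΔP = 1008 − 956 = 52 mb.
52^0.638 ≈ 12.440.
V ≈ 6 × 12.440 ≈ 74.6 kt.

75 kt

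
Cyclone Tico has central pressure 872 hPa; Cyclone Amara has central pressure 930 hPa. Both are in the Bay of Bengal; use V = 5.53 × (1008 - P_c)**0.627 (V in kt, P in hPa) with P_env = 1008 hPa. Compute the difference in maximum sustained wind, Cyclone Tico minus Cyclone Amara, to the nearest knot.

35 kt

Cyclone Tico: ΔP = 136; V ≈ 5.53 × 136^0.627 ≈ 120.35 kt.
Cyclone Amara: ΔP = 78; V ≈ 5.53 × 78^0.627 ≈ 84.93 kt.
Difference ≈ 120.35 − 84.93 = 35.42 → 35 kt.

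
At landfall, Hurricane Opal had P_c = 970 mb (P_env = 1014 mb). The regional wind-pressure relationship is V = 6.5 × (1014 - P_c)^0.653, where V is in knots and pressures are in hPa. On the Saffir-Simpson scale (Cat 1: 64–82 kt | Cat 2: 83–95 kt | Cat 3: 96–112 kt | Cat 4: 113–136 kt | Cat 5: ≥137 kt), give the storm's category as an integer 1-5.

1

ΔP = 1014 − 970 = 44 mb.
V ≈ 6.5 × 44^0.653 = 6.5 × 11.84 ≈ 77 kt.
77 kt falls in the Category 1 band.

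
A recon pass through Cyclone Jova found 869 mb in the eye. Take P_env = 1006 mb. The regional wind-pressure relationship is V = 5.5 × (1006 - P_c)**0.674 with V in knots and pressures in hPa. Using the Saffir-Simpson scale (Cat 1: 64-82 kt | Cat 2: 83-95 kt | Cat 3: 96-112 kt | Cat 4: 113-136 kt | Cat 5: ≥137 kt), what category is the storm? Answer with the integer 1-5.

5

ΔP = 1006 − 869 = 137 mb.
V ≈ 5.5 × 137^0.674 = 5.5 × 27.55 ≈ 152 kt.
152 kt falls in the Category 5 band.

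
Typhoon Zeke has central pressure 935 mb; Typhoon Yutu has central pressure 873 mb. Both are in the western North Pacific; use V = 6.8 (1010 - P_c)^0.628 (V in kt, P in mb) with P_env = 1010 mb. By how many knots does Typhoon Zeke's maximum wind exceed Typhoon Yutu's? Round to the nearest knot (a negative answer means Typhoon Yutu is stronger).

-47 kt

Typhoon Zeke: ΔP = 75; V ≈ 6.8 × 75^0.628 ≈ 102.34 kt.
Typhoon Yutu: ΔP = 137; V ≈ 6.8 × 137^0.628 ≈ 149.41 kt.
Difference ≈ 102.34 − 149.41 = -47.07 → -47 kt.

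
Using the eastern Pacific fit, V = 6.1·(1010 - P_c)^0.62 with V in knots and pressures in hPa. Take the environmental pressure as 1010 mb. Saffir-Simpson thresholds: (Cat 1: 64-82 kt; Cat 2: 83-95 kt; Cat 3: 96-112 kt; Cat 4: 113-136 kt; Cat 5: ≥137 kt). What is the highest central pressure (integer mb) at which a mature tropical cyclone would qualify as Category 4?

899 mb

Category 4 begins at V = 113 kt.
Required ΔP = (113/6.1)^(1/0.62) = 18.525^1.613 ≈ 110.86 mb.
P_c ≤ 1010 − 110.86 = 899.14, so the highest integer P_c is 899 mb.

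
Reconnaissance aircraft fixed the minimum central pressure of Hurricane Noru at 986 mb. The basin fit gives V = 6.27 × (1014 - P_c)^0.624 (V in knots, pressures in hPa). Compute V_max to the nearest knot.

ΔP = 1014 − 986 = 28 mb.
28^0.624 ≈ 7.999.
V ≈ 6.27 × 7.999 ≈ 50.2 kt.

50 kt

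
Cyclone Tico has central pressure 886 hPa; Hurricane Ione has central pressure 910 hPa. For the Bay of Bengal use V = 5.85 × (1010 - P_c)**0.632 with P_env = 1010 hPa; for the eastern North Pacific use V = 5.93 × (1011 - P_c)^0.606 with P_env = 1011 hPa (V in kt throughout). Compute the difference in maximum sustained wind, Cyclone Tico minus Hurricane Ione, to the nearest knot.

26 kt

Cyclone Tico: ΔP = 124; V ≈ 5.85 × 124^0.632 ≈ 123.08 kt.
Hurricane Ione: ΔP = 101; V ≈ 5.93 × 101^0.606 ≈ 97.20 kt.
Difference ≈ 123.08 − 97.20 = 25.88 → 26 kt.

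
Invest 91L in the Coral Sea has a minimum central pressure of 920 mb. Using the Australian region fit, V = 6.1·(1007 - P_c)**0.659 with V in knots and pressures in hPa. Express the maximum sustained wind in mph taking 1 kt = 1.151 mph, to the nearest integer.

133 mph

ΔP = 1007 − 920 = 87 mb.
V ≈ 6.1 × 87^0.659 = 6.1 × 18.973 ≈ 115.737 kt.
115.737 × 1.151 ≈ 133.21 mph → 133 mph.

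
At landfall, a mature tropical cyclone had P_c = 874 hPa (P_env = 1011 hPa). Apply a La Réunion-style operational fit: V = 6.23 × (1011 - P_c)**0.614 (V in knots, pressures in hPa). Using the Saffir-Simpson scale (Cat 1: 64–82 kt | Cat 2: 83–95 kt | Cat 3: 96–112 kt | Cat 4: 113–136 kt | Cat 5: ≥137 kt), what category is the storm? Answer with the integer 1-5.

4

ΔP = 1011 − 874 = 137 hPa.
V ≈ 6.23 × 137^0.614 = 6.23 × 20.51 ≈ 128 kt.
128 kt falls in the Category 4 band.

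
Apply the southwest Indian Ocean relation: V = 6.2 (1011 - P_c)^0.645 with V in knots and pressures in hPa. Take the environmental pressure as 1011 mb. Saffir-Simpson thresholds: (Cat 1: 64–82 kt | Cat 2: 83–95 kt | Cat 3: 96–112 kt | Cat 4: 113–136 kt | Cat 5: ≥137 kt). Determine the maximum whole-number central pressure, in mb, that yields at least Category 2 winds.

955 mb

Category 2 begins at V = 83 kt.
Required ΔP = (83/6.2)^(1/0.645) = 13.387^1.550 ≈ 55.82 mb.
P_c ≤ 1011 − 55.82 = 955.18, so the highest integer P_c is 955 mb.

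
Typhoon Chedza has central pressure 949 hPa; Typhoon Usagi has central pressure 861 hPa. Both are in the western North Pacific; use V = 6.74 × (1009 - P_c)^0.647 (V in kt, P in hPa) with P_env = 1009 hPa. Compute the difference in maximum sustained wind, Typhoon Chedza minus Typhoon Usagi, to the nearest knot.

Typhoon Chedza: ΔP = 60; V ≈ 6.74 × 60^0.647 ≈ 95.31 kt.
Typhoon Usagi: ΔP = 148; V ≈ 6.74 × 148^0.647 ≈ 170.93 kt.
Difference ≈ 95.31 − 170.93 = -75.62 → -76 kt.

-76 kt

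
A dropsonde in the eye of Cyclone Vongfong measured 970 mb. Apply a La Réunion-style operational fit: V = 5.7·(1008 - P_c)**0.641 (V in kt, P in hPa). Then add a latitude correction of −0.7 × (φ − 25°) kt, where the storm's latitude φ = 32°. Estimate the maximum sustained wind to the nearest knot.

ΔP = 1008 − 970 = 38 mb.
38^0.641 ≈ 10.295.
V ≈ 5.7 × 10.295 ≈ 58.7 kt.
Latitude correction: −0.7 × (32 − 25) = -4.9 kt.
Corrected V ≈ 53.8 kt → 54 kt.

54 kt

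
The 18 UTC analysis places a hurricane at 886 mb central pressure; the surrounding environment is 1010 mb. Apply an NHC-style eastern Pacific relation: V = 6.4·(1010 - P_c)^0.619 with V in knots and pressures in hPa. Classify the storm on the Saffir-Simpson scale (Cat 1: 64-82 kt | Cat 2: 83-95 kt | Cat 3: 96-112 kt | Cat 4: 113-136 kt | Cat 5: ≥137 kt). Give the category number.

4

ΔP = 1010 − 886 = 124 mb.
V ≈ 6.4 × 124^0.619 = 6.4 × 19.76 ≈ 126 kt.
126 kt falls in the Category 4 band.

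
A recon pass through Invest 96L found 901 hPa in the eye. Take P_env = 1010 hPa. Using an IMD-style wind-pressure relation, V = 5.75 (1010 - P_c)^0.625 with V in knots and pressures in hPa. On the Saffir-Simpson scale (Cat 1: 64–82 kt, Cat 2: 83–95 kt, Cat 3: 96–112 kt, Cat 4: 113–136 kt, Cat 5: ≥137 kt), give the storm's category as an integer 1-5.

3

ΔP = 1010 − 901 = 109 hPa.
V ≈ 5.75 × 109^0.625 = 5.75 × 18.77 ≈ 108 kt.
108 kt falls in the Category 3 band.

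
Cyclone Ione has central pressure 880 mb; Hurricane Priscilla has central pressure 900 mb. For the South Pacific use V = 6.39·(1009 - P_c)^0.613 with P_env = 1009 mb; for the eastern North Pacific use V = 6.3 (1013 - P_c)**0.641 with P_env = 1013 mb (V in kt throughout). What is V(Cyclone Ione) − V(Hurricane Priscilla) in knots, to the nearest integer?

-5 kt

Cyclone Ione: ΔP = 129; V ≈ 6.39 × 129^0.613 ≈ 125.69 kt.
Hurricane Priscilla: ΔP = 113; V ≈ 6.3 × 113^0.641 ≈ 130.43 kt.
Difference ≈ 125.69 − 130.43 = -4.74 → -5 kt.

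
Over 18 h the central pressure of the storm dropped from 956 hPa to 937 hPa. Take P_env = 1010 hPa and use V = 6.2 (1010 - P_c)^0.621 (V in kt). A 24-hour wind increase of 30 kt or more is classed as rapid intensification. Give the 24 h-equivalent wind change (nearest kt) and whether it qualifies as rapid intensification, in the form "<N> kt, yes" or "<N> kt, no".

V₁: ΔP = 54, V ≈ 6.2 × 54^0.621 ≈ 73.83 kt.
V₂: ΔP = 73, V ≈ 6.2 × 73^0.621 ≈ 89.03 kt.
ΔV over 18 h = 15.20 kt → 24 h equivalent = 15.20 × 24/18 ≈ 20.27 kt.
20 kt < 30 kt ⇒ not rapid intensification.

20 kt, no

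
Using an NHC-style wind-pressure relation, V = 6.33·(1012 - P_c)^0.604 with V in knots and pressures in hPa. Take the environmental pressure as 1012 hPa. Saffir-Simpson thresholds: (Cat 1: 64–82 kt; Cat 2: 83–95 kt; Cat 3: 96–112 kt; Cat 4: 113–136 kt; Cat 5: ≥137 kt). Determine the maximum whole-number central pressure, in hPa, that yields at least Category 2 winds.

Category 2 begins at V = 83 kt.
Required ΔP = (83/6.33)^(1/0.604) = 13.112^1.656 ≈ 70.87 hPa.
P_c ≤ 1012 − 70.87 = 941.13, so the highest integer P_c is 941 hPa.

941 hPa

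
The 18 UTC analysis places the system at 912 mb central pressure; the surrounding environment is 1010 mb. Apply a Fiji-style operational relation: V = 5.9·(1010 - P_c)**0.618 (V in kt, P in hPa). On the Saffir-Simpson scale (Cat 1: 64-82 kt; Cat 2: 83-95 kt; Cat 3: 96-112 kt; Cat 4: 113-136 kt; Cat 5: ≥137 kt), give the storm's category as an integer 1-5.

ΔP = 1010 − 912 = 98 mb.
V ≈ 5.9 × 98^0.618 = 5.9 × 17.01 ≈ 100 kt.
100 kt falls in the Category 3 band.

3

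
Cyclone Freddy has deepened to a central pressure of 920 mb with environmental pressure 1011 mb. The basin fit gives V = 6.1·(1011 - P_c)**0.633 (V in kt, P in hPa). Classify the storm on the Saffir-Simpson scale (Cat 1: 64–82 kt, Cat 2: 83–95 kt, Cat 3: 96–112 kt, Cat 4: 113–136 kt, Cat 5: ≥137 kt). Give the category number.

3

ΔP = 1011 − 920 = 91 mb.
V ≈ 6.1 × 91^0.633 = 6.1 × 17.38 ≈ 106 kt.
106 kt falls in the Category 3 band.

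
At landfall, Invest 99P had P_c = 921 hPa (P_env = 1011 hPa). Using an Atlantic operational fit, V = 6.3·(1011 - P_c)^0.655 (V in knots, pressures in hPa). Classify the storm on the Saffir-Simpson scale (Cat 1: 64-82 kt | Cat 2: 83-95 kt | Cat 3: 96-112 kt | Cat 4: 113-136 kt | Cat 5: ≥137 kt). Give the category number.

ΔP = 1011 − 921 = 90 hPa.
V ≈ 6.3 × 90^0.655 = 6.3 × 19.06 ≈ 120 kt.
120 kt falls in the Category 4 band.

4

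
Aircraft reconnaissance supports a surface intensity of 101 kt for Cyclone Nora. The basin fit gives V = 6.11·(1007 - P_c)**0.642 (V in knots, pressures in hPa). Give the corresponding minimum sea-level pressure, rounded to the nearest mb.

928 mb

ΔP = (V / 6.11)^(1/0.642) = (101/6.11)^1.558.
101/6.11 = 16.530; 16.530^1.558 ≈ 79.00 mb.
P_c = 1007 − 79.00 = 928.00 ≈ 928 mb.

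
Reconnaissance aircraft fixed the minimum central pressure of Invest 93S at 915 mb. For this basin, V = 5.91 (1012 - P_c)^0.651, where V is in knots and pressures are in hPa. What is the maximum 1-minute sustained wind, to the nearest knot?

ΔP = 1012 − 915 = 97 mb.
97^0.651 ≈ 19.651.
V ≈ 5.91 × 19.651 ≈ 116.1 kt.

116 kt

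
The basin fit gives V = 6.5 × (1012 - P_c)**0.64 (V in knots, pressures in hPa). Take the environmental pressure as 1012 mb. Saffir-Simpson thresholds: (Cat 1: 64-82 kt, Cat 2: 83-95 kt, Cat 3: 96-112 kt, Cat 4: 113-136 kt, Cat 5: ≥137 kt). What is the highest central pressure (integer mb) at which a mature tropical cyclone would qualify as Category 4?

925 mb

Category 4 begins at V = 113 kt.
Required ΔP = (113/6.5)^(1/0.64) = 17.385^1.562 ≈ 86.65 mb.
P_c ≤ 1012 − 86.65 = 925.35, so the highest integer P_c is 925 mb.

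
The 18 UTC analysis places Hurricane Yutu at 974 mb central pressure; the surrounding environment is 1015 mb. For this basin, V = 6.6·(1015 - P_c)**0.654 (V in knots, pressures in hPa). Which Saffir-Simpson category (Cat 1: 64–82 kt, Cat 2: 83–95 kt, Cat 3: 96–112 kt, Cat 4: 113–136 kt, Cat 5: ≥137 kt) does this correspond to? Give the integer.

1

ΔP = 1015 − 974 = 41 mb.
V ≈ 6.6 × 41^0.654 = 6.6 × 11.34 ≈ 75 kt.
75 kt falls in the Category 1 band.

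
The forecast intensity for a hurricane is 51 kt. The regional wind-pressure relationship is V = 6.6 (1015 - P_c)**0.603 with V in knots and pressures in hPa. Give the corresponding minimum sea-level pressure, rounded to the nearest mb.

ΔP = (V / 6.6)^(1/0.603) = (51/6.6)^1.658.
51/6.6 = 7.727; 7.727^1.658 ≈ 29.69 mb.
P_c = 1015 − 29.69 = 985.31 ≈ 985 mb.

985 mb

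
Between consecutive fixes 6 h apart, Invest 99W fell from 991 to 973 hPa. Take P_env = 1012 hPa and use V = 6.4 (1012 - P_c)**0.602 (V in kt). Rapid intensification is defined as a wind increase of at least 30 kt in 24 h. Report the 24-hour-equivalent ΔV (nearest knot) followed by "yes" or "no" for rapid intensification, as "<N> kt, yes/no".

72 kt, yes

V₁: ΔP = 21, V ≈ 6.4 × 21^0.602 ≈ 40.01 kt.
V₂: ΔP = 39, V ≈ 6.4 × 39^0.602 ≈ 58.08 kt.
ΔV over 6 h = 18.07 kt → 24 h equivalent = 18.07 × 24/6 ≈ 72.28 kt.
72 kt ≥ 30 kt ⇒ rapid intensification.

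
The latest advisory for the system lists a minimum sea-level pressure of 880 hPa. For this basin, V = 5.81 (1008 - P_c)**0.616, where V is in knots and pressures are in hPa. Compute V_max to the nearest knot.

ΔP = 1008 − 880 = 128 hPa.
128^0.616 ≈ 19.863.
V ≈ 5.81 × 19.863 ≈ 115.4 kt.

115 kt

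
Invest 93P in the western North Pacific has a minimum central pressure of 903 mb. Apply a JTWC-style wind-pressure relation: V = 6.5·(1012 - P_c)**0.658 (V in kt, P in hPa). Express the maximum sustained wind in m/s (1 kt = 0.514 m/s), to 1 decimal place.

73.2 m/s

ΔP = 1012 − 903 = 109 mb.
V ≈ 6.5 × 109^0.658 = 6.5 × 21.909 ≈ 142.410 kt.
142.410 × 0.514 ≈ 73.20 m/s → 73.2 m/s.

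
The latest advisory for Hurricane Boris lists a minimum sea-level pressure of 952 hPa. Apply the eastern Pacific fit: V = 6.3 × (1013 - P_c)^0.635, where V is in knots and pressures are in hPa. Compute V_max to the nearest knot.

86 kt

ΔP = 1013 − 952 = 61 hPa.
61^0.635 ≈ 13.605.
V ≈ 6.3 × 13.605 ≈ 85.7 kt.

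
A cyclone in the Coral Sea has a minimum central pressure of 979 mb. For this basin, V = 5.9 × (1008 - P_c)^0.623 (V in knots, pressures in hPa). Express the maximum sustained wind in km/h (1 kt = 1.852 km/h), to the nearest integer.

89 km/h

ΔP = 1008 − 979 = 29 mb.
V ≈ 5.9 × 29^0.623 = 5.9 × 8.148 ≈ 48.076 kt.
48.076 × 1.852 ≈ 89.04 km/h → 89 km/h.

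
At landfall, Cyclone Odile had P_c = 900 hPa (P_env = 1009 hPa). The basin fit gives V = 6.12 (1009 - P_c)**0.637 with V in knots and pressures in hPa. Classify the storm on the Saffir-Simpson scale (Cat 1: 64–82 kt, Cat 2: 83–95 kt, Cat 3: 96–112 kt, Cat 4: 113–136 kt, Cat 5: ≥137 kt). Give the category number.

ΔP = 1009 − 900 = 109 hPa.
V ≈ 6.12 × 109^0.637 = 6.12 × 19.85 ≈ 122 kt.
122 kt falls in the Category 4 band.

4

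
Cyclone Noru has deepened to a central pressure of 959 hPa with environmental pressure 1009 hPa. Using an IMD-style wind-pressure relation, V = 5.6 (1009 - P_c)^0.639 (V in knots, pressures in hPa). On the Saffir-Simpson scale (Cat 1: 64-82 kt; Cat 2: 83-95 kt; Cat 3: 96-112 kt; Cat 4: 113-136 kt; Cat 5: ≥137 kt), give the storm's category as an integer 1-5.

ΔP = 1009 − 959 = 50 hPa.
V ≈ 5.6 × 50^0.639 = 5.6 × 12.18 ≈ 68 kt.
68 kt falls in the Category 1 band.

1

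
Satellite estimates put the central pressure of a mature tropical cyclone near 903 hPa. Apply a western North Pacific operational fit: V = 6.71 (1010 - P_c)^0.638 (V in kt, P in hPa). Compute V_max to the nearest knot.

132 kt

ΔP = 1010 − 903 = 107 hPa.
107^0.638 ≈ 19.713.
V ≈ 6.71 × 19.713 ≈ 132.3 kt.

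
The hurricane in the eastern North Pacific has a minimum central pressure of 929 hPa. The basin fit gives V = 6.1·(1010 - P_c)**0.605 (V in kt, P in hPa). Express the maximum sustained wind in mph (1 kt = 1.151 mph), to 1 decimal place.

ΔP = 1010 − 929 = 81 hPa.
V ≈ 6.1 × 81^0.605 = 6.1 × 14.277 ≈ 87.089 kt.
87.089 × 1.151 ≈ 100.24 mph → 100.2 mph.

100.2 mph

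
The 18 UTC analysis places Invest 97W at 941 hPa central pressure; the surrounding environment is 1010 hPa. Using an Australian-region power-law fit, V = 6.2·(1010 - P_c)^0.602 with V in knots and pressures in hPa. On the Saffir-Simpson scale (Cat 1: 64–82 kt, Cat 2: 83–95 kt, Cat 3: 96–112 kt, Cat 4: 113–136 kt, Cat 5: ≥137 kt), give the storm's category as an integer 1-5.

1

ΔP = 1010 − 941 = 69 hPa.
V ≈ 6.2 × 69^0.602 = 6.2 × 12.79 ≈ 79 kt.
79 kt falls in the Category 1 band.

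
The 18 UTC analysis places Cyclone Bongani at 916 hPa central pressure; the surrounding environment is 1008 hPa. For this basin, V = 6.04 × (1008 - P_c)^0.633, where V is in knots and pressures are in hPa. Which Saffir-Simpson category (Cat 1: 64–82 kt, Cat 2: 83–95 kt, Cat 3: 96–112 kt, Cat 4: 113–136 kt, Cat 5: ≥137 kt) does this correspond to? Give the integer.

3

ΔP = 1008 − 916 = 92 hPa.
V ≈ 6.04 × 92^0.633 = 6.04 × 17.50 ≈ 106 kt.
106 kt falls in the Category 3 band.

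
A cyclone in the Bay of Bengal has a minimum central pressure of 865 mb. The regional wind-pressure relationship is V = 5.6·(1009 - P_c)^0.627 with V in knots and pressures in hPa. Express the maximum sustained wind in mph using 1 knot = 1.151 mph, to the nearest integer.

145 mph

ΔP = 1009 − 865 = 144 mb.
V ≈ 5.6 × 144^0.627 = 5.6 × 22.558 ≈ 126.323 kt.
126.323 × 1.151 ≈ 145.40 mph → 145 mph.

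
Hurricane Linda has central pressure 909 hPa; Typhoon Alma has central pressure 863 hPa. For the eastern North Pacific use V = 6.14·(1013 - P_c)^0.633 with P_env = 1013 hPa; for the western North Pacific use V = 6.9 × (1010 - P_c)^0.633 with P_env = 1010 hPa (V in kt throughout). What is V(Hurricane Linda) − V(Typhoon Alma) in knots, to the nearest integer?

Hurricane Linda: ΔP = 104; V ≈ 6.14 × 104^0.633 ≈ 116.13 kt.
Typhoon Alma: ΔP = 147; V ≈ 6.9 × 147^0.633 ≈ 162.47 kt.
Difference ≈ 116.13 − 162.47 = -46.34 → -46 kt.

-46 kt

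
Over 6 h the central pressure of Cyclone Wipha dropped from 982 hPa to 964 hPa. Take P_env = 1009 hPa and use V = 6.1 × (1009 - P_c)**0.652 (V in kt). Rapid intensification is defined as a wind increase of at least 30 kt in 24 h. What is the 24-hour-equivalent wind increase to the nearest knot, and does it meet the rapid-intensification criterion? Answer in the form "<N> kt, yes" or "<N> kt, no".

83 kt, yes

V₁: ΔP = 27, V ≈ 6.1 × 27^0.652 ≈ 52.31 kt.
V₂: ΔP = 45, V ≈ 6.1 × 45^0.652 ≈ 72.98 kt.
ΔV over 6 h = 20.67 kt → 24 h equivalent = 20.67 × 24/6 ≈ 82.68 kt.
83 kt ≥ 30 kt ⇒ rapid intensification.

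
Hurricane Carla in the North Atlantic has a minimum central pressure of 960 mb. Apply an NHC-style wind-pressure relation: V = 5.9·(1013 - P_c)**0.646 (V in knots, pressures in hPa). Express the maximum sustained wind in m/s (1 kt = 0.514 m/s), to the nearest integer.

39 m/s

ΔP = 1013 − 960 = 53 mb.
V ≈ 5.9 × 53^0.646 = 5.9 × 12.998 ≈ 76.689 kt.
76.689 × 0.514 ≈ 39.42 m/s → 39 m/s.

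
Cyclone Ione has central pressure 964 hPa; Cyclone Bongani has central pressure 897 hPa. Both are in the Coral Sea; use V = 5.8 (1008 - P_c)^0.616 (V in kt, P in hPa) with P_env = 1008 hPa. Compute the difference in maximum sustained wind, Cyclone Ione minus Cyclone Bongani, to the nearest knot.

-46 kt

Cyclone Ione: ΔP = 44; V ≈ 5.8 × 44^0.616 ≈ 59.68 kt.
Cyclone Bongani: ΔP = 111; V ≈ 5.8 × 111^0.616 ≈ 105.52 kt.
Difference ≈ 59.68 − 105.52 = -45.84 → -46 kt.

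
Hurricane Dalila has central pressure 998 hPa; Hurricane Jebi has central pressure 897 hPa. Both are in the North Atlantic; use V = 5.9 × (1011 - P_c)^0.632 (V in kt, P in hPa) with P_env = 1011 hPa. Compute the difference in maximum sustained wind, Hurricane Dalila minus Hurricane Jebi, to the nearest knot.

Hurricane Dalila: ΔP = 13; V ≈ 5.9 × 13^0.632 ≈ 29.84 kt.
Hurricane Jebi: ΔP = 114; V ≈ 5.9 × 114^0.632 ≈ 117.71 kt.
Difference ≈ 29.84 − 117.71 = -87.87 → -88 kt.

-88 kt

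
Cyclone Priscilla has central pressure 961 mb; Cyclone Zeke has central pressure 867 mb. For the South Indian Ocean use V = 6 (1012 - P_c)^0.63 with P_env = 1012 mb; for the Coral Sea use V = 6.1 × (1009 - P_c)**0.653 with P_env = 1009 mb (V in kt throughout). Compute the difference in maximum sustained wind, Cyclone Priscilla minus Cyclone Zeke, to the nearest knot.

Cyclone Priscilla: ΔP = 51; V ≈ 6 × 51^0.63 ≈ 71.44 kt.
Cyclone Zeke: ΔP = 142; V ≈ 6.1 × 142^0.653 ≈ 155.16 kt.
Difference ≈ 71.44 − 155.16 = -83.72 → -84 kt.

-84 kt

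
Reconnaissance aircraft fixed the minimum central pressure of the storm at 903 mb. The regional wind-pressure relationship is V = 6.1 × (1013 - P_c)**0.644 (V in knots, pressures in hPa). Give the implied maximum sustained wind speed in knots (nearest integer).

126 kt

ΔP = 1013 − 903 = 110 mb.
110^0.644 ≈ 20.637.
V ≈ 6.1 × 20.637 ≈ 125.9 kt.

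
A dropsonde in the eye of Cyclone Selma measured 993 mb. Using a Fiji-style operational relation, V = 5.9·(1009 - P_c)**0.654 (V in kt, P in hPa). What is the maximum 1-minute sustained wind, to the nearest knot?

ΔP = 1009 − 993 = 16 mb.
16^0.654 ≈ 6.130.
V ≈ 5.9 × 6.130 ≈ 36.2 kt.

36 kt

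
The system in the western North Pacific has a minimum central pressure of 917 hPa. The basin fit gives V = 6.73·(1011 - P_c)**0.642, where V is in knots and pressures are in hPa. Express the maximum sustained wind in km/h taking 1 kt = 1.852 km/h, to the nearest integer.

230 km/h

ΔP = 1011 − 917 = 94 hPa.
V ≈ 6.73 × 94^0.642 = 6.73 × 18.482 ≈ 124.384 kt.
124.384 × 1.852 ≈ 230.36 km/h → 230 km/h.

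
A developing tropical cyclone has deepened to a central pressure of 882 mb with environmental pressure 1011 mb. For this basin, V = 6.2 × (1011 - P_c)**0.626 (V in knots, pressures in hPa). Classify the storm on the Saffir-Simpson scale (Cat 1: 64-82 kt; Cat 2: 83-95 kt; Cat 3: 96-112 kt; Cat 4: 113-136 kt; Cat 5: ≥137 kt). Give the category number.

4

ΔP = 1011 − 882 = 129 mb.
V ≈ 6.2 × 129^0.626 = 6.2 × 20.95 ≈ 130 kt.
130 kt falls in the Category 4 band.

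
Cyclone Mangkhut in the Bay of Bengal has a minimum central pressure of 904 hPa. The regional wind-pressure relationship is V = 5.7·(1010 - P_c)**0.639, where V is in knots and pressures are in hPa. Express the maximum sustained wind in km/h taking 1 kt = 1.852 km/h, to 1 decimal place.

ΔP = 1010 − 904 = 106 hPa.
V ≈ 5.7 × 106^0.639 = 5.7 × 19.687 ≈ 112.214 kt.
112.214 × 1.852 ≈ 207.82 km/h → 207.8 km/h.

207.8 km/h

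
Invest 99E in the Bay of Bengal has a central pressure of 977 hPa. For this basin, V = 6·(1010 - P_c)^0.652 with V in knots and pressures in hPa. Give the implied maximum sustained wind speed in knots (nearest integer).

59 kt

ΔP = 1010 − 977 = 33 hPa.
33^0.652 ≈ 9.774.
V ≈ 6 × 9.774 ≈ 58.6 kt.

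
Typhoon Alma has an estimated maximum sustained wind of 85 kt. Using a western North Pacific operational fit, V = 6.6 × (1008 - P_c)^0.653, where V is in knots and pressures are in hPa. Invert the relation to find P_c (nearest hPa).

ΔP = (V / 6.6)^(1/0.653) = (85/6.6)^1.531.
85/6.6 = 12.879; 12.879^1.531 ≈ 50.08 hPa.
P_c = 1008 − 50.08 = 957.92 ≈ 958 hPa.

958 hPa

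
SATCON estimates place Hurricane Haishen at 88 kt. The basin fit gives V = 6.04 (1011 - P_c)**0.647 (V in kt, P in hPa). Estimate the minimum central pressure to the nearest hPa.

948 hPa

ΔP = (V / 6.04)^(1/0.647) = (88/6.04)^1.546.
88/6.04 = 14.570; 14.570^1.546 ≈ 62.84 hPa.
P_c = 1011 − 62.84 = 948.16 ≈ 948 hPa.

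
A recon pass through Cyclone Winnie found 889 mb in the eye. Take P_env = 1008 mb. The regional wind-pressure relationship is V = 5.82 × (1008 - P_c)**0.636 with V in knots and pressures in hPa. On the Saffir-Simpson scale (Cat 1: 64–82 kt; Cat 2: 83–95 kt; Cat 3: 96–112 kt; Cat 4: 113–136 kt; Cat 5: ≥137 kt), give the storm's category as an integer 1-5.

ΔP = 1008 − 889 = 119 mb.
V ≈ 5.82 × 119^0.636 = 5.82 × 20.90 ≈ 122 kt.
122 kt falls in the Category 4 band.

4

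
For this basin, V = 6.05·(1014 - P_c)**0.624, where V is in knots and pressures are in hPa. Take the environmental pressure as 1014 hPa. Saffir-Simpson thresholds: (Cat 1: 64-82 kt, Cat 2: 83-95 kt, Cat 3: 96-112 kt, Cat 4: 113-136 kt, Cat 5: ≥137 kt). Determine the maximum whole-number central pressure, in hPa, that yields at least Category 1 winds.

970 hPa

Category 1 begins at V = 64 kt.
Required ΔP = (64/6.05)^(1/0.624) = 10.579^1.603 ≈ 43.82 hPa.
P_c ≤ 1014 − 43.82 = 970.18, so the highest integer P_c is 970 hPa.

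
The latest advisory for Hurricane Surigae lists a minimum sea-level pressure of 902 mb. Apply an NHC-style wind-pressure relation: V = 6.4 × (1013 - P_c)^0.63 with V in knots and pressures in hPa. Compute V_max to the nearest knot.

ΔP = 1013 − 902 = 111 mb.
111^0.63 ≈ 19.434.
V ≈ 6.4 × 19.434 ≈ 124.4 kt.

124 kt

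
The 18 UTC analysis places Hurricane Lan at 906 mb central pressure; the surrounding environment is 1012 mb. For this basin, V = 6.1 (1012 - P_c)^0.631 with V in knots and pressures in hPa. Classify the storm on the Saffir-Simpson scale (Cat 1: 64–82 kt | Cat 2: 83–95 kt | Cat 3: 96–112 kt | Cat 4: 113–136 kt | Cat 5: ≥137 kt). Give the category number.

ΔP = 1012 − 906 = 106 mb.
V ≈ 6.1 × 106^0.631 = 6.1 × 18.97 ≈ 116 kt.
116 kt falls in the Category 4 band.

4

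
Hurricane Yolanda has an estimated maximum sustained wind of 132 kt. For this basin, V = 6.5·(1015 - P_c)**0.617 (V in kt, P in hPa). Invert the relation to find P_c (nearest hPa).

883 hPa

ΔP = (V / 6.5)^(1/0.617) = (132/6.5)^1.621.
132/6.5 = 20.308; 20.308^1.621 ≈ 131.64 hPa.
P_c = 1015 − 131.64 = 883.36 ≈ 883 hPa.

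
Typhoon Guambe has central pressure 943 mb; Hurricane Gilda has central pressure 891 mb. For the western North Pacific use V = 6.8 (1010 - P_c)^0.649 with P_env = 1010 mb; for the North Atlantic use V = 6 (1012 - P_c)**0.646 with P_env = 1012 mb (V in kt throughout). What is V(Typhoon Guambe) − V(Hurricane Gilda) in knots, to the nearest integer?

Typhoon Guambe: ΔP = 67; V ≈ 6.8 × 67^0.649 ≈ 104.14 kt.
Hurricane Gilda: ΔP = 121; V ≈ 6 × 121^0.646 ≈ 132.93 kt.
Difference ≈ 104.14 − 132.93 = -28.79 → -29 kt.

-29 kt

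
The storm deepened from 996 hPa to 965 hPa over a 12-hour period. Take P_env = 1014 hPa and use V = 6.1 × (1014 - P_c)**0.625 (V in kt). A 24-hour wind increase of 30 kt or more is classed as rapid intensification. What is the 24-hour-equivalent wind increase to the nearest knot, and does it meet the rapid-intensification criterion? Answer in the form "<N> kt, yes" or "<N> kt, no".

V₁: ΔP = 18, V ≈ 6.1 × 18^0.625 ≈ 37.14 kt.
V₂: ΔP = 49, V ≈ 6.1 × 49^0.625 ≈ 69.45 kt.
ΔV over 12 h = 32.31 kt → 24 h equivalent = 32.31 × 24/12 ≈ 64.62 kt.
65 kt ≥ 30 kt ⇒ rapid intensification.

65 kt, yes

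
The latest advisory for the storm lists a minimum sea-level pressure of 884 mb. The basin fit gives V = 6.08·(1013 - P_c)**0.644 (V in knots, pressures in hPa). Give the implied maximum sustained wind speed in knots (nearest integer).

ΔP = 1013 − 884 = 129 mb.
129^0.644 ≈ 22.868.
V ≈ 6.08 × 22.868 ≈ 139.0 kt.

139 kt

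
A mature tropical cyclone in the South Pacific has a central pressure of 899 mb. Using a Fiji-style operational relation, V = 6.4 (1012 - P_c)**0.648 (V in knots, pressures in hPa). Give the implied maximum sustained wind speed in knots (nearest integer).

ΔP = 1012 − 899 = 113 mb.
113^0.648 ≈ 21.399.
V ≈ 6.4 × 21.399 ≈ 137.0 kt.

137 kt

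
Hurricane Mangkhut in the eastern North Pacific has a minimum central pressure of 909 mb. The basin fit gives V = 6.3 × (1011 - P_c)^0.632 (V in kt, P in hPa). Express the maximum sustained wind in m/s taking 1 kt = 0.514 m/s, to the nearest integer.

ΔP = 1011 − 909 = 102 mb.
V ≈ 6.3 × 102^0.632 = 6.3 × 18.597 ≈ 117.159 kt.
117.159 × 0.514 ≈ 60.22 m/s → 60 m/s.

60 m/s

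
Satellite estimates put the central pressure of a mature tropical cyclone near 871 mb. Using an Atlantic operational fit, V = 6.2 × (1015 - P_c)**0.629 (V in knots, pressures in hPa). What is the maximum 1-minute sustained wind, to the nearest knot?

141 kt

ΔP = 1015 − 871 = 144 mb.
144^0.629 ≈ 22.783.
V ≈ 6.2 × 22.783 ≈ 141.3 kt.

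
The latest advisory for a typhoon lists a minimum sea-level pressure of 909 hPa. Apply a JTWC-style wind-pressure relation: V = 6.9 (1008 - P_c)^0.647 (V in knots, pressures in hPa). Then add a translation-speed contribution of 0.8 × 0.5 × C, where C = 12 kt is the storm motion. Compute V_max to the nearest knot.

140 kt

ΔP = 1008 − 909 = 99 hPa.
99^0.647 ≈ 19.551.
V ≈ 6.9 × 19.551 ≈ 134.9 kt.
Translation term: 0.8 × 0.5 × 12 = 4.8 kt.
Corrected V ≈ 139.7 kt → 140 kt.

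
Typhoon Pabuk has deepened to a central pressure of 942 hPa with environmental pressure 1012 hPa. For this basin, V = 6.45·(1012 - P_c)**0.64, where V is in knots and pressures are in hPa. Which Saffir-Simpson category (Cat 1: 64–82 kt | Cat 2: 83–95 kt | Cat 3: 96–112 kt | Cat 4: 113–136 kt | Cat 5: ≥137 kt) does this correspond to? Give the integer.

3

ΔP = 1012 − 942 = 70 hPa.
V ≈ 6.45 × 70^0.64 = 6.45 × 15.17 ≈ 98 kt.
98 kt falls in the Category 3 band.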